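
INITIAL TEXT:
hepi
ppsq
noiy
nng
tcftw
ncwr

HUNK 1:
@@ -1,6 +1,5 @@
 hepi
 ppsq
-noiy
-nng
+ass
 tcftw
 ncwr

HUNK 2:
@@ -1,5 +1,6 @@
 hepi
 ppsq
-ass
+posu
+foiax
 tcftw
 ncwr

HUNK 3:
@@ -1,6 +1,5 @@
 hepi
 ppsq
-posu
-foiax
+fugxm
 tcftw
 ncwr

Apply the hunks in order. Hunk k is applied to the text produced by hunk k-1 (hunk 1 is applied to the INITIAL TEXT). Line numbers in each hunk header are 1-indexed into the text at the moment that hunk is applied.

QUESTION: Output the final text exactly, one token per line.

Hunk 1: at line 1 remove [noiy,nng] add [ass] -> 5 lines: hepi ppsq ass tcftw ncwr
Hunk 2: at line 1 remove [ass] add [posu,foiax] -> 6 lines: hepi ppsq posu foiax tcftw ncwr
Hunk 3: at line 1 remove [posu,foiax] add [fugxm] -> 5 lines: hepi ppsq fugxm tcftw ncwr

Answer: hepi
ppsq
fugxm
tcftw
ncwr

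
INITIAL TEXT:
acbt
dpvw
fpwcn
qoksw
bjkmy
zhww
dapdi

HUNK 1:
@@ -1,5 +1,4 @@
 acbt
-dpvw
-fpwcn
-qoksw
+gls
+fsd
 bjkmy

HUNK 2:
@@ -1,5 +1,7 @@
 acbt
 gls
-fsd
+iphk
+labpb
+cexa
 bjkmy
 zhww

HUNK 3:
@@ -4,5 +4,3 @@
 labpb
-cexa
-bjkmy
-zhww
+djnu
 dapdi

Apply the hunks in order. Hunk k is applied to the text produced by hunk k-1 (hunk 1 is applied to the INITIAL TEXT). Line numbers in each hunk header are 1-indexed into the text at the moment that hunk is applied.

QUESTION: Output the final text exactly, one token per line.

Answer: acbt
gls
iphk
labpb
djnu
dapdi

Derivation:
Hunk 1: at line 1 remove [dpvw,fpwcn,qoksw] add [gls,fsd] -> 6 lines: acbt gls fsd bjkmy zhww dapdi
Hunk 2: at line 1 remove [fsd] add [iphk,labpb,cexa] -> 8 lines: acbt gls iphk labpb cexa bjkmy zhww dapdi
Hunk 3: at line 4 remove [cexa,bjkmy,zhww] add [djnu] -> 6 lines: acbt gls iphk labpb djnu dapdi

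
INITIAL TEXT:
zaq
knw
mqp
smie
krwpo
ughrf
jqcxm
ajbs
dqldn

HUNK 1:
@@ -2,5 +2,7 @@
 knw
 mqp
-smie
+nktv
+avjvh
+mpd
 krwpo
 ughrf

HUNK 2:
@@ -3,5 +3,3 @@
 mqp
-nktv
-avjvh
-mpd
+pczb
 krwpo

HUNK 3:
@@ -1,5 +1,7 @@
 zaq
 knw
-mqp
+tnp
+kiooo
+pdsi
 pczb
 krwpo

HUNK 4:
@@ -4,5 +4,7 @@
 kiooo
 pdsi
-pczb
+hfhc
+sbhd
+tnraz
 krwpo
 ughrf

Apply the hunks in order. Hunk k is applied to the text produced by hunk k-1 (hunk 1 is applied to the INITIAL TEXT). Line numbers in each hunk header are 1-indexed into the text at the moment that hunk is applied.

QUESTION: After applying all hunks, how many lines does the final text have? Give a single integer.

Hunk 1: at line 2 remove [smie] add [nktv,avjvh,mpd] -> 11 lines: zaq knw mqp nktv avjvh mpd krwpo ughrf jqcxm ajbs dqldn
Hunk 2: at line 3 remove [nktv,avjvh,mpd] add [pczb] -> 9 lines: zaq knw mqp pczb krwpo ughrf jqcxm ajbs dqldn
Hunk 3: at line 1 remove [mqp] add [tnp,kiooo,pdsi] -> 11 lines: zaq knw tnp kiooo pdsi pczb krwpo ughrf jqcxm ajbs dqldn
Hunk 4: at line 4 remove [pczb] add [hfhc,sbhd,tnraz] -> 13 lines: zaq knw tnp kiooo pdsi hfhc sbhd tnraz krwpo ughrf jqcxm ajbs dqldn
Final line count: 13

Answer: 13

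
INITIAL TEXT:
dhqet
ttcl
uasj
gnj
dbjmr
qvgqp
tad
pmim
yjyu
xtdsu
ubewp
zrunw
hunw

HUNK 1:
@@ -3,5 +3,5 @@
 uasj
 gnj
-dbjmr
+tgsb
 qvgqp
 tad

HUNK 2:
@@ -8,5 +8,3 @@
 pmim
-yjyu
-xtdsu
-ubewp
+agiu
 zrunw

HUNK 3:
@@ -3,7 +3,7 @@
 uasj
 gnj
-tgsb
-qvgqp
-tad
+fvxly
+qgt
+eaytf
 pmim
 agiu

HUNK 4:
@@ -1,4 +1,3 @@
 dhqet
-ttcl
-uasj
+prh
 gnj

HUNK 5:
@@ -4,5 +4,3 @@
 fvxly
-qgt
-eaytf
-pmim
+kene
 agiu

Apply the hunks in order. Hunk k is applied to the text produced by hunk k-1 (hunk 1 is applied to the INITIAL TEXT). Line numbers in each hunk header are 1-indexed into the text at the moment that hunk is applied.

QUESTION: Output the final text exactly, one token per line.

Answer: dhqet
prh
gnj
fvxly
kene
agiu
zrunw
hunw

Derivation:
Hunk 1: at line 3 remove [dbjmr] add [tgsb] -> 13 lines: dhqet ttcl uasj gnj tgsb qvgqp tad pmim yjyu xtdsu ubewp zrunw hunw
Hunk 2: at line 8 remove [yjyu,xtdsu,ubewp] add [agiu] -> 11 lines: dhqet ttcl uasj gnj tgsb qvgqp tad pmim agiu zrunw hunw
Hunk 3: at line 3 remove [tgsb,qvgqp,tad] add [fvxly,qgt,eaytf] -> 11 lines: dhqet ttcl uasj gnj fvxly qgt eaytf pmim agiu zrunw hunw
Hunk 4: at line 1 remove [ttcl,uasj] add [prh] -> 10 lines: dhqet prh gnj fvxly qgt eaytf pmim agiu zrunw hunw
Hunk 5: at line 4 remove [qgt,eaytf,pmim] add [kene] -> 8 lines: dhqet prh gnj fvxly kene agiu zrunw hunw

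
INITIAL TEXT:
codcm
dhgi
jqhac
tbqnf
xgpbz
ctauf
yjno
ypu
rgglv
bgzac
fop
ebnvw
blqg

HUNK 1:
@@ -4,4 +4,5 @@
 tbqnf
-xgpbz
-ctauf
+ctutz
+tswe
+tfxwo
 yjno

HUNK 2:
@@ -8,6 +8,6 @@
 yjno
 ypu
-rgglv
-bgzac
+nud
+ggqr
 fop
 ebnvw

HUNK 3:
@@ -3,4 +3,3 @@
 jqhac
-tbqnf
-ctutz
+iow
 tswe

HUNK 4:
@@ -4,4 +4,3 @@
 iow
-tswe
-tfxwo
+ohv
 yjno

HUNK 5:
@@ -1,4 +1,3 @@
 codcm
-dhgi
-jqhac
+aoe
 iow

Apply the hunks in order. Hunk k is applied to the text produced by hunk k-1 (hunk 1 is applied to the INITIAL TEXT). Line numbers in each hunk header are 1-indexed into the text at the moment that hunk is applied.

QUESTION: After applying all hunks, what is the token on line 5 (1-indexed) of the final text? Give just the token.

Hunk 1: at line 4 remove [xgpbz,ctauf] add [ctutz,tswe,tfxwo] -> 14 lines: codcm dhgi jqhac tbqnf ctutz tswe tfxwo yjno ypu rgglv bgzac fop ebnvw blqg
Hunk 2: at line 8 remove [rgglv,bgzac] add [nud,ggqr] -> 14 lines: codcm dhgi jqhac tbqnf ctutz tswe tfxwo yjno ypu nud ggqr fop ebnvw blqg
Hunk 3: at line 3 remove [tbqnf,ctutz] add [iow] -> 13 lines: codcm dhgi jqhac iow tswe tfxwo yjno ypu nud ggqr fop ebnvw blqg
Hunk 4: at line 4 remove [tswe,tfxwo] add [ohv] -> 12 lines: codcm dhgi jqhac iow ohv yjno ypu nud ggqr fop ebnvw blqg
Hunk 5: at line 1 remove [dhgi,jqhac] add [aoe] -> 11 lines: codcm aoe iow ohv yjno ypu nud ggqr fop ebnvw blqg
Final line 5: yjno

Answer: yjno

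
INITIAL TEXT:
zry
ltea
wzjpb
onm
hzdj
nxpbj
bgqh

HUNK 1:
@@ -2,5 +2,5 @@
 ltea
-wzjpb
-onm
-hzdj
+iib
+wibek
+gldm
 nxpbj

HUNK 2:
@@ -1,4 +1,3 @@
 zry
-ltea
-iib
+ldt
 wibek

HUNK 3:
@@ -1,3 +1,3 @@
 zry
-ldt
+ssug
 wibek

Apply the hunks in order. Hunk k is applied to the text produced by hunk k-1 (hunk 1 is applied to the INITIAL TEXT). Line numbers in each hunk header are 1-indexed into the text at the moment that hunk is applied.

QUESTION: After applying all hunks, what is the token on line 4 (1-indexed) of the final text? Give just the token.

Answer: gldm

Derivation:
Hunk 1: at line 2 remove [wzjpb,onm,hzdj] add [iib,wibek,gldm] -> 7 lines: zry ltea iib wibek gldm nxpbj bgqh
Hunk 2: at line 1 remove [ltea,iib] add [ldt] -> 6 lines: zry ldt wibek gldm nxpbj bgqh
Hunk 3: at line 1 remove [ldt] add [ssug] -> 6 lines: zry ssug wibek gldm nxpbj bgqh
Final line 4: gldm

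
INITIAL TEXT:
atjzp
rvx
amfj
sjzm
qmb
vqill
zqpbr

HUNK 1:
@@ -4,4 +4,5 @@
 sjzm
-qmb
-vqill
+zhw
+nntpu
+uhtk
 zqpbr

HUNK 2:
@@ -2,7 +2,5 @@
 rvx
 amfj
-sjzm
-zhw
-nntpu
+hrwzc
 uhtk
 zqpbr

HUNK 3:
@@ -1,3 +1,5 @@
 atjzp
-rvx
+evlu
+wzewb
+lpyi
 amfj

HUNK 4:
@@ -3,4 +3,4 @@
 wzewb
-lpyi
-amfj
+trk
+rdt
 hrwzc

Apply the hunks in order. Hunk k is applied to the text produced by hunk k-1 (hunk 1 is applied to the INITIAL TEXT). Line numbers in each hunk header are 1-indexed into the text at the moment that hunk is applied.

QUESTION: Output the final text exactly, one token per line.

Answer: atjzp
evlu
wzewb
trk
rdt
hrwzc
uhtk
zqpbr

Derivation:
Hunk 1: at line 4 remove [qmb,vqill] add [zhw,nntpu,uhtk] -> 8 lines: atjzp rvx amfj sjzm zhw nntpu uhtk zqpbr
Hunk 2: at line 2 remove [sjzm,zhw,nntpu] add [hrwzc] -> 6 lines: atjzp rvx amfj hrwzc uhtk zqpbr
Hunk 3: at line 1 remove [rvx] add [evlu,wzewb,lpyi] -> 8 lines: atjzp evlu wzewb lpyi amfj hrwzc uhtk zqpbr
Hunk 4: at line 3 remove [lpyi,amfj] add [trk,rdt] -> 8 lines: atjzp evlu wzewb trk rdt hrwzc uhtk zqpbr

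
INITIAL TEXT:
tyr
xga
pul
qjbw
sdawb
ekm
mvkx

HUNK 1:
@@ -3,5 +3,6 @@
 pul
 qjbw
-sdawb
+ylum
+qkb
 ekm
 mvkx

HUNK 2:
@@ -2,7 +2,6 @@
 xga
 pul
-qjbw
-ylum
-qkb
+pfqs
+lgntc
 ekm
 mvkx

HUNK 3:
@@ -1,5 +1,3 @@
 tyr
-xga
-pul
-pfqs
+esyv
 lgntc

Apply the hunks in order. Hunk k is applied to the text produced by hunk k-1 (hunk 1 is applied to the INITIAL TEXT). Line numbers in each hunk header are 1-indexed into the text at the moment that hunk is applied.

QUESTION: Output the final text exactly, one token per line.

Answer: tyr
esyv
lgntc
ekm
mvkx

Derivation:
Hunk 1: at line 3 remove [sdawb] add [ylum,qkb] -> 8 lines: tyr xga pul qjbw ylum qkb ekm mvkx
Hunk 2: at line 2 remove [qjbw,ylum,qkb] add [pfqs,lgntc] -> 7 lines: tyr xga pul pfqs lgntc ekm mvkx
Hunk 3: at line 1 remove [xga,pul,pfqs] add [esyv] -> 5 lines: tyr esyv lgntc ekm mvkx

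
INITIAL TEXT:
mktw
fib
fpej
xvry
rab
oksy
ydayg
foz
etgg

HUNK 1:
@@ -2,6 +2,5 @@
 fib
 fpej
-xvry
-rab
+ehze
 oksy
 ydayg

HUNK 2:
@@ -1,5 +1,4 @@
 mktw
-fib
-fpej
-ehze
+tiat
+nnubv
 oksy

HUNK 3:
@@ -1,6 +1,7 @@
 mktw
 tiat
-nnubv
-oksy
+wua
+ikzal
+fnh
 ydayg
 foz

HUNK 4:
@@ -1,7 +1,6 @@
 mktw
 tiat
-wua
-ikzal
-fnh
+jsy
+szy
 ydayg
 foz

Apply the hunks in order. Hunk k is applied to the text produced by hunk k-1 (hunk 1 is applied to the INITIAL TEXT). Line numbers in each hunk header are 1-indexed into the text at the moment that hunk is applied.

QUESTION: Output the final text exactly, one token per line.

Answer: mktw
tiat
jsy
szy
ydayg
foz
etgg

Derivation:
Hunk 1: at line 2 remove [xvry,rab] add [ehze] -> 8 lines: mktw fib fpej ehze oksy ydayg foz etgg
Hunk 2: at line 1 remove [fib,fpej,ehze] add [tiat,nnubv] -> 7 lines: mktw tiat nnubv oksy ydayg foz etgg
Hunk 3: at line 1 remove [nnubv,oksy] add [wua,ikzal,fnh] -> 8 lines: mktw tiat wua ikzal fnh ydayg foz etgg
Hunk 4: at line 1 remove [wua,ikzal,fnh] add [jsy,szy] -> 7 lines: mktw tiat jsy szy ydayg foz etgg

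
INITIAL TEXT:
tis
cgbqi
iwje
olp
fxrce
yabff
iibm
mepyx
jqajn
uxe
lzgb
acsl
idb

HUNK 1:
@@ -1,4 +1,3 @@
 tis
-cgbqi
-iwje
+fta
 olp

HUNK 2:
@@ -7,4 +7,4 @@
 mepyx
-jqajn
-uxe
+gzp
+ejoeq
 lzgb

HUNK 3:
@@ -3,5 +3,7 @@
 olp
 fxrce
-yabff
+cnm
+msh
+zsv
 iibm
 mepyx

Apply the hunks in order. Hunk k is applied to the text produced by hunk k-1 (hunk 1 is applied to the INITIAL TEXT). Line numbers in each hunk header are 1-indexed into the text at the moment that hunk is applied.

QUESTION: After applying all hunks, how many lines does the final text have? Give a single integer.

Hunk 1: at line 1 remove [cgbqi,iwje] add [fta] -> 12 lines: tis fta olp fxrce yabff iibm mepyx jqajn uxe lzgb acsl idb
Hunk 2: at line 7 remove [jqajn,uxe] add [gzp,ejoeq] -> 12 lines: tis fta olp fxrce yabff iibm mepyx gzp ejoeq lzgb acsl idb
Hunk 3: at line 3 remove [yabff] add [cnm,msh,zsv] -> 14 lines: tis fta olp fxrce cnm msh zsv iibm mepyx gzp ejoeq lzgb acsl idb
Final line count: 14

Answer: 14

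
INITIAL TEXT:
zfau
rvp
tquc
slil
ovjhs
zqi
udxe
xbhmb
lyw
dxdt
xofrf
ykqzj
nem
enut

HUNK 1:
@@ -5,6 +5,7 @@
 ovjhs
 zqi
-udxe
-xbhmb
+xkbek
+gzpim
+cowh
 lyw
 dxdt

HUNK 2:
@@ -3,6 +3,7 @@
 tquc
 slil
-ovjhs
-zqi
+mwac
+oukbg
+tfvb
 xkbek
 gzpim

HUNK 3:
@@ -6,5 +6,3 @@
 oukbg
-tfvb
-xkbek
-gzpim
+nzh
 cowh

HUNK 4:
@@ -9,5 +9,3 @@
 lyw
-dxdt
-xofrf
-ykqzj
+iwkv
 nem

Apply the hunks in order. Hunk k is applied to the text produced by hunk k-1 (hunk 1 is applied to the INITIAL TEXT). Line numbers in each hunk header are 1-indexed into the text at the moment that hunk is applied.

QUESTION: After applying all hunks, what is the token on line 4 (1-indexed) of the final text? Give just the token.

Answer: slil

Derivation:
Hunk 1: at line 5 remove [udxe,xbhmb] add [xkbek,gzpim,cowh] -> 15 lines: zfau rvp tquc slil ovjhs zqi xkbek gzpim cowh lyw dxdt xofrf ykqzj nem enut
Hunk 2: at line 3 remove [ovjhs,zqi] add [mwac,oukbg,tfvb] -> 16 lines: zfau rvp tquc slil mwac oukbg tfvb xkbek gzpim cowh lyw dxdt xofrf ykqzj nem enut
Hunk 3: at line 6 remove [tfvb,xkbek,gzpim] add [nzh] -> 14 lines: zfau rvp tquc slil mwac oukbg nzh cowh lyw dxdt xofrf ykqzj nem enut
Hunk 4: at line 9 remove [dxdt,xofrf,ykqzj] add [iwkv] -> 12 lines: zfau rvp tquc slil mwac oukbg nzh cowh lyw iwkv nem enut
Final line 4: slil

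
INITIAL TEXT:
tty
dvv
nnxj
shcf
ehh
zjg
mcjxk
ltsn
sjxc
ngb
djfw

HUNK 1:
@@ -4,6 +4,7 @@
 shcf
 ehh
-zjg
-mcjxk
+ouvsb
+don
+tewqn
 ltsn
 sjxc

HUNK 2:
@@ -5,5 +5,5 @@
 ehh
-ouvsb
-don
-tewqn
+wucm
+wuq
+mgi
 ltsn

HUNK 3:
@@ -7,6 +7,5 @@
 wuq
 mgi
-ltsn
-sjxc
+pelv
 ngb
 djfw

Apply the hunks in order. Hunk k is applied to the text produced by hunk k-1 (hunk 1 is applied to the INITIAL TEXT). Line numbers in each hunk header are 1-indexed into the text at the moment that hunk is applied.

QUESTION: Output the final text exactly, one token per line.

Answer: tty
dvv
nnxj
shcf
ehh
wucm
wuq
mgi
pelv
ngb
djfw

Derivation:
Hunk 1: at line 4 remove [zjg,mcjxk] add [ouvsb,don,tewqn] -> 12 lines: tty dvv nnxj shcf ehh ouvsb don tewqn ltsn sjxc ngb djfw
Hunk 2: at line 5 remove [ouvsb,don,tewqn] add [wucm,wuq,mgi] -> 12 lines: tty dvv nnxj shcf ehh wucm wuq mgi ltsn sjxc ngb djfw
Hunk 3: at line 7 remove [ltsn,sjxc] add [pelv] -> 11 lines: tty dvv nnxj shcf ehh wucm wuq mgi pelv ngb djfw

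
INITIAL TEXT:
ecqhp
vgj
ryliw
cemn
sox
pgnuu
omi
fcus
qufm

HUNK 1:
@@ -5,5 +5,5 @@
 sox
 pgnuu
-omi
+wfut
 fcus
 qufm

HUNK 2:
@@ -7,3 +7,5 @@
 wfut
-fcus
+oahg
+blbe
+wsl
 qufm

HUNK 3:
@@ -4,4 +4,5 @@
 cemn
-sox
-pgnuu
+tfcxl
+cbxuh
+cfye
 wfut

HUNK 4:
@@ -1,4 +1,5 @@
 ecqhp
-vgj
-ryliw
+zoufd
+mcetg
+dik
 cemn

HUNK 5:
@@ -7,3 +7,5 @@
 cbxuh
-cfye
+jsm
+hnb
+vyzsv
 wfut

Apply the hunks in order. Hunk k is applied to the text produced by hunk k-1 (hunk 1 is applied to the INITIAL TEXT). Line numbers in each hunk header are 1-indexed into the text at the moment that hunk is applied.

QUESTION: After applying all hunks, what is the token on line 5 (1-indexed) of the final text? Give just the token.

Hunk 1: at line 5 remove [omi] add [wfut] -> 9 lines: ecqhp vgj ryliw cemn sox pgnuu wfut fcus qufm
Hunk 2: at line 7 remove [fcus] add [oahg,blbe,wsl] -> 11 lines: ecqhp vgj ryliw cemn sox pgnuu wfut oahg blbe wsl qufm
Hunk 3: at line 4 remove [sox,pgnuu] add [tfcxl,cbxuh,cfye] -> 12 lines: ecqhp vgj ryliw cemn tfcxl cbxuh cfye wfut oahg blbe wsl qufm
Hunk 4: at line 1 remove [vgj,ryliw] add [zoufd,mcetg,dik] -> 13 lines: ecqhp zoufd mcetg dik cemn tfcxl cbxuh cfye wfut oahg blbe wsl qufm
Hunk 5: at line 7 remove [cfye] add [jsm,hnb,vyzsv] -> 15 lines: ecqhp zoufd mcetg dik cemn tfcxl cbxuh jsm hnb vyzsv wfut oahg blbe wsl qufm
Final line 5: cemn

Answer: cemn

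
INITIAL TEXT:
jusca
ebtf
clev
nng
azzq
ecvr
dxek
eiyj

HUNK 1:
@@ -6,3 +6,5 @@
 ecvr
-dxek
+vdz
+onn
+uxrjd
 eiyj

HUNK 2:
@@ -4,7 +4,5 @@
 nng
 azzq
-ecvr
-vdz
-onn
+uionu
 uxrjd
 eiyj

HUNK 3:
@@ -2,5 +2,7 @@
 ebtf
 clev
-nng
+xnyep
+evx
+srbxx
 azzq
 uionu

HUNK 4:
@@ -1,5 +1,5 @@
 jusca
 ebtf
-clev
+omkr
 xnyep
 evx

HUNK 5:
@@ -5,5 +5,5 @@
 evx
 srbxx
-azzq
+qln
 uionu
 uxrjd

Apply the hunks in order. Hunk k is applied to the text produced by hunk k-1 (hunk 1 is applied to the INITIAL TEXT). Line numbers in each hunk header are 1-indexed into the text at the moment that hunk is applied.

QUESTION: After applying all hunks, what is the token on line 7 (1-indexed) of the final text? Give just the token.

Answer: qln

Derivation:
Hunk 1: at line 6 remove [dxek] add [vdz,onn,uxrjd] -> 10 lines: jusca ebtf clev nng azzq ecvr vdz onn uxrjd eiyj
Hunk 2: at line 4 remove [ecvr,vdz,onn] add [uionu] -> 8 lines: jusca ebtf clev nng azzq uionu uxrjd eiyj
Hunk 3: at line 2 remove [nng] add [xnyep,evx,srbxx] -> 10 lines: jusca ebtf clev xnyep evx srbxx azzq uionu uxrjd eiyj
Hunk 4: at line 1 remove [clev] add [omkr] -> 10 lines: jusca ebtf omkr xnyep evx srbxx azzq uionu uxrjd eiyj
Hunk 5: at line 5 remove [azzq] add [qln] -> 10 lines: jusca ebtf omkr xnyep evx srbxx qln uionu uxrjd eiyj
Final line 7: qln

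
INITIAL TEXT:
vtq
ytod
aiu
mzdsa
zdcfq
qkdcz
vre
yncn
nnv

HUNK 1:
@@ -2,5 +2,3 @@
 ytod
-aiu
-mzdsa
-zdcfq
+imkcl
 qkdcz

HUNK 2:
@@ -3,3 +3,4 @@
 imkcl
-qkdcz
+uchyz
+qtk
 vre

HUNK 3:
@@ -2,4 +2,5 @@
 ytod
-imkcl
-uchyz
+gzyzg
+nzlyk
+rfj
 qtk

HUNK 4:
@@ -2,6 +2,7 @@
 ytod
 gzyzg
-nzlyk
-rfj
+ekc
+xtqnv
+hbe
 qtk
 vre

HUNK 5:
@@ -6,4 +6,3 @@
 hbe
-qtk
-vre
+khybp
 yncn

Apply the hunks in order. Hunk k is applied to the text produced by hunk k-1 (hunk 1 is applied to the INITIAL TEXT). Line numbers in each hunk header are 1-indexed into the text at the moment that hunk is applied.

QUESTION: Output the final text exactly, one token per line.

Answer: vtq
ytod
gzyzg
ekc
xtqnv
hbe
khybp
yncn
nnv

Derivation:
Hunk 1: at line 2 remove [aiu,mzdsa,zdcfq] add [imkcl] -> 7 lines: vtq ytod imkcl qkdcz vre yncn nnv
Hunk 2: at line 3 remove [qkdcz] add [uchyz,qtk] -> 8 lines: vtq ytod imkcl uchyz qtk vre yncn nnv
Hunk 3: at line 2 remove [imkcl,uchyz] add [gzyzg,nzlyk,rfj] -> 9 lines: vtq ytod gzyzg nzlyk rfj qtk vre yncn nnv
Hunk 4: at line 2 remove [nzlyk,rfj] add [ekc,xtqnv,hbe] -> 10 lines: vtq ytod gzyzg ekc xtqnv hbe qtk vre yncn nnv
Hunk 5: at line 6 remove [qtk,vre] add [khybp] -> 9 lines: vtq ytod gzyzg ekc xtqnv hbe khybp yncn nnv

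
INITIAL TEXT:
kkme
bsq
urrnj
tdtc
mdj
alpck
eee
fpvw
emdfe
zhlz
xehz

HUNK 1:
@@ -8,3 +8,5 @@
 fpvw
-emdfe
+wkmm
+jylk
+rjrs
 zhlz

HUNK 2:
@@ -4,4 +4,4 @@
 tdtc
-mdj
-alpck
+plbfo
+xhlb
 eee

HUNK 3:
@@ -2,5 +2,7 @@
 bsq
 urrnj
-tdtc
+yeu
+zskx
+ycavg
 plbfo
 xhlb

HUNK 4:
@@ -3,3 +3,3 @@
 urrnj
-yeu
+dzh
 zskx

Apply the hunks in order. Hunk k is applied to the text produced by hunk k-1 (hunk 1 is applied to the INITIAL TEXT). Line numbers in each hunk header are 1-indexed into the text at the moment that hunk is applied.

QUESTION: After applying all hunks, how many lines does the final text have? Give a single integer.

Answer: 15

Derivation:
Hunk 1: at line 8 remove [emdfe] add [wkmm,jylk,rjrs] -> 13 lines: kkme bsq urrnj tdtc mdj alpck eee fpvw wkmm jylk rjrs zhlz xehz
Hunk 2: at line 4 remove [mdj,alpck] add [plbfo,xhlb] -> 13 lines: kkme bsq urrnj tdtc plbfo xhlb eee fpvw wkmm jylk rjrs zhlz xehz
Hunk 3: at line 2 remove [tdtc] add [yeu,zskx,ycavg] -> 15 lines: kkme bsq urrnj yeu zskx ycavg plbfo xhlb eee fpvw wkmm jylk rjrs zhlz xehz
Hunk 4: at line 3 remove [yeu] add [dzh] -> 15 lines: kkme bsq urrnj dzh zskx ycavg plbfo xhlb eee fpvw wkmm jylk rjrs zhlz xehz
Final line count: 15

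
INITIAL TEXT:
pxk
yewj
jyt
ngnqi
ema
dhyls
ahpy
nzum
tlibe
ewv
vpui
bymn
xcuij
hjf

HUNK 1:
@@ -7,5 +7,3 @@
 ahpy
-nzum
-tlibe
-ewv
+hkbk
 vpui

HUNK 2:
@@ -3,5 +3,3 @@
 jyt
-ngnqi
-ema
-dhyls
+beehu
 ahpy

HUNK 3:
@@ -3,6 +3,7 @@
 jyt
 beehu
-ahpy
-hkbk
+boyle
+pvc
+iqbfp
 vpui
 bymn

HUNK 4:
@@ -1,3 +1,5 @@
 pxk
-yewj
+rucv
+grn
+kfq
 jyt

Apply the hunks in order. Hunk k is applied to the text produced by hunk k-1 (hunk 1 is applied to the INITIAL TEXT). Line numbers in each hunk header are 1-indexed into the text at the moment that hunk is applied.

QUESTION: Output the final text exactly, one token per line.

Hunk 1: at line 7 remove [nzum,tlibe,ewv] add [hkbk] -> 12 lines: pxk yewj jyt ngnqi ema dhyls ahpy hkbk vpui bymn xcuij hjf
Hunk 2: at line 3 remove [ngnqi,ema,dhyls] add [beehu] -> 10 lines: pxk yewj jyt beehu ahpy hkbk vpui bymn xcuij hjf
Hunk 3: at line 3 remove [ahpy,hkbk] add [boyle,pvc,iqbfp] -> 11 lines: pxk yewj jyt beehu boyle pvc iqbfp vpui bymn xcuij hjf
Hunk 4: at line 1 remove [yewj] add [rucv,grn,kfq] -> 13 lines: pxk rucv grn kfq jyt beehu boyle pvc iqbfp vpui bymn xcuij hjf

Answer: pxk
rucv
grn
kfq
jyt
beehu
boyle
pvc
iqbfp
vpui
bymn
xcuij
hjf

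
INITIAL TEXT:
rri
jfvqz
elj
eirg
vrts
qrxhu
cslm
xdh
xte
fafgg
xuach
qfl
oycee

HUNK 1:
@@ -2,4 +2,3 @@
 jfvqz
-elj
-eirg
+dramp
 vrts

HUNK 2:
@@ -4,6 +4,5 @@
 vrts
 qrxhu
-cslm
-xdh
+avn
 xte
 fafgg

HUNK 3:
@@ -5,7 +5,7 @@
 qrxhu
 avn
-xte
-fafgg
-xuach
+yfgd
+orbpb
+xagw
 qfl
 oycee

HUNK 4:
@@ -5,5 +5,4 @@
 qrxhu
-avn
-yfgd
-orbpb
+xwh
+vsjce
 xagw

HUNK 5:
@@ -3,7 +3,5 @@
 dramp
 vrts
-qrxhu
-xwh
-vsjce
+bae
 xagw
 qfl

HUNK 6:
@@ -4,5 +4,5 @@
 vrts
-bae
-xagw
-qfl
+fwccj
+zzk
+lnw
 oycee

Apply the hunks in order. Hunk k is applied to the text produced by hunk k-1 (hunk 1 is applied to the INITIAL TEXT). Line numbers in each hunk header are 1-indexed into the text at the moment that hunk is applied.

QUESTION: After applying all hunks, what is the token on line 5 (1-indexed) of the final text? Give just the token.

Answer: fwccj

Derivation:
Hunk 1: at line 2 remove [elj,eirg] add [dramp] -> 12 lines: rri jfvqz dramp vrts qrxhu cslm xdh xte fafgg xuach qfl oycee
Hunk 2: at line 4 remove [cslm,xdh] add [avn] -> 11 lines: rri jfvqz dramp vrts qrxhu avn xte fafgg xuach qfl oycee
Hunk 3: at line 5 remove [xte,fafgg,xuach] add [yfgd,orbpb,xagw] -> 11 lines: rri jfvqz dramp vrts qrxhu avn yfgd orbpb xagw qfl oycee
Hunk 4: at line 5 remove [avn,yfgd,orbpb] add [xwh,vsjce] -> 10 lines: rri jfvqz dramp vrts qrxhu xwh vsjce xagw qfl oycee
Hunk 5: at line 3 remove [qrxhu,xwh,vsjce] add [bae] -> 8 lines: rri jfvqz dramp vrts bae xagw qfl oycee
Hunk 6: at line 4 remove [bae,xagw,qfl] add [fwccj,zzk,lnw] -> 8 lines: rri jfvqz dramp vrts fwccj zzk lnw oycee
Final line 5: fwccj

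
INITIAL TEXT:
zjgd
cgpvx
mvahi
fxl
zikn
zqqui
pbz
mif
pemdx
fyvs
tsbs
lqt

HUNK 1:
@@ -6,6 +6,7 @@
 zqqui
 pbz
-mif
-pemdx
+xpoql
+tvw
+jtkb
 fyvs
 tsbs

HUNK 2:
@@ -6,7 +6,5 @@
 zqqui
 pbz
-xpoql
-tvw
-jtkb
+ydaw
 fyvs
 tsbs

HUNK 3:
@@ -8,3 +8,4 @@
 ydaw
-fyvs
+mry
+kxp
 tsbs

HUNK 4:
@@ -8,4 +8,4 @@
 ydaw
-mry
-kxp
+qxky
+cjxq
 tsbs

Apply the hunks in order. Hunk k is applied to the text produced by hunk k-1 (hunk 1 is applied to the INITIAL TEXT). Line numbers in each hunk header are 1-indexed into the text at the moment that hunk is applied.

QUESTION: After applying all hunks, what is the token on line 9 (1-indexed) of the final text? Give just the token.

Hunk 1: at line 6 remove [mif,pemdx] add [xpoql,tvw,jtkb] -> 13 lines: zjgd cgpvx mvahi fxl zikn zqqui pbz xpoql tvw jtkb fyvs tsbs lqt
Hunk 2: at line 6 remove [xpoql,tvw,jtkb] add [ydaw] -> 11 lines: zjgd cgpvx mvahi fxl zikn zqqui pbz ydaw fyvs tsbs lqt
Hunk 3: at line 8 remove [fyvs] add [mry,kxp] -> 12 lines: zjgd cgpvx mvahi fxl zikn zqqui pbz ydaw mry kxp tsbs lqt
Hunk 4: at line 8 remove [mry,kxp] add [qxky,cjxq] -> 12 lines: zjgd cgpvx mvahi fxl zikn zqqui pbz ydaw qxky cjxq tsbs lqt
Final line 9: qxky

Answer: qxky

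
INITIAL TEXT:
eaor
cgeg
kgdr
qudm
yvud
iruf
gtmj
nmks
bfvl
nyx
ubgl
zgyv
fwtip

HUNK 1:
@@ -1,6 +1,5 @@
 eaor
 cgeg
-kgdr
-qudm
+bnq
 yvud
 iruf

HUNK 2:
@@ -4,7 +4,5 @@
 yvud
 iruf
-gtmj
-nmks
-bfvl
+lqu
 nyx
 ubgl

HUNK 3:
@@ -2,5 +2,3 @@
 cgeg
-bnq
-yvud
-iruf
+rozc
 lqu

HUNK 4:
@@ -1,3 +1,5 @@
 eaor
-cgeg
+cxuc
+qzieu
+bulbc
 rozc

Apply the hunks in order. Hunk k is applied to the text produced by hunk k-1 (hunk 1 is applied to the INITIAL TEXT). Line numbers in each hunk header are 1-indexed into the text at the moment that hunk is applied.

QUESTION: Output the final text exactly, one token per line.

Hunk 1: at line 1 remove [kgdr,qudm] add [bnq] -> 12 lines: eaor cgeg bnq yvud iruf gtmj nmks bfvl nyx ubgl zgyv fwtip
Hunk 2: at line 4 remove [gtmj,nmks,bfvl] add [lqu] -> 10 lines: eaor cgeg bnq yvud iruf lqu nyx ubgl zgyv fwtip
Hunk 3: at line 2 remove [bnq,yvud,iruf] add [rozc] -> 8 lines: eaor cgeg rozc lqu nyx ubgl zgyv fwtip
Hunk 4: at line 1 remove [cgeg] add [cxuc,qzieu,bulbc] -> 10 lines: eaor cxuc qzieu bulbc rozc lqu nyx ubgl zgyv fwtip

Answer: eaor
cxuc
qzieu
bulbc
rozc
lqu
nyx
ubgl
zgyv
fwtip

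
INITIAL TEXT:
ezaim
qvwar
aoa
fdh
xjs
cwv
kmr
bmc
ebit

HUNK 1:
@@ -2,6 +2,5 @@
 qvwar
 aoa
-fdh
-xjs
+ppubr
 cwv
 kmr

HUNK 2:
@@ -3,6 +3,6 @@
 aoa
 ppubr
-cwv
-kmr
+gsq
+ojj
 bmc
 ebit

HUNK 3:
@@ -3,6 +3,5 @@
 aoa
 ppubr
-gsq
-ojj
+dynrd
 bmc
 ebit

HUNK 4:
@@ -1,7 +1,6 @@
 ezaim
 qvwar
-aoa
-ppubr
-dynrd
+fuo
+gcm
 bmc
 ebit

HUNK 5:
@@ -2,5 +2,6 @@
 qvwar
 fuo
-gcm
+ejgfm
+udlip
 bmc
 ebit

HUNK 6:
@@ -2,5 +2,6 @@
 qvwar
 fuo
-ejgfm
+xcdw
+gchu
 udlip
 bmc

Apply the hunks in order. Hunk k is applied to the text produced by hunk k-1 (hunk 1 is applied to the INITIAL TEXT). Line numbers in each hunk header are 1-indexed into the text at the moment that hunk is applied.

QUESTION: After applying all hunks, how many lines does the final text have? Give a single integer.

Answer: 8

Derivation:
Hunk 1: at line 2 remove [fdh,xjs] add [ppubr] -> 8 lines: ezaim qvwar aoa ppubr cwv kmr bmc ebit
Hunk 2: at line 3 remove [cwv,kmr] add [gsq,ojj] -> 8 lines: ezaim qvwar aoa ppubr gsq ojj bmc ebit
Hunk 3: at line 3 remove [gsq,ojj] add [dynrd] -> 7 lines: ezaim qvwar aoa ppubr dynrd bmc ebit
Hunk 4: at line 1 remove [aoa,ppubr,dynrd] add [fuo,gcm] -> 6 lines: ezaim qvwar fuo gcm bmc ebit
Hunk 5: at line 2 remove [gcm] add [ejgfm,udlip] -> 7 lines: ezaim qvwar fuo ejgfm udlip bmc ebit
Hunk 6: at line 2 remove [ejgfm] add [xcdw,gchu] -> 8 lines: ezaim qvwar fuo xcdw gchu udlip bmc ebit
Final line count: 8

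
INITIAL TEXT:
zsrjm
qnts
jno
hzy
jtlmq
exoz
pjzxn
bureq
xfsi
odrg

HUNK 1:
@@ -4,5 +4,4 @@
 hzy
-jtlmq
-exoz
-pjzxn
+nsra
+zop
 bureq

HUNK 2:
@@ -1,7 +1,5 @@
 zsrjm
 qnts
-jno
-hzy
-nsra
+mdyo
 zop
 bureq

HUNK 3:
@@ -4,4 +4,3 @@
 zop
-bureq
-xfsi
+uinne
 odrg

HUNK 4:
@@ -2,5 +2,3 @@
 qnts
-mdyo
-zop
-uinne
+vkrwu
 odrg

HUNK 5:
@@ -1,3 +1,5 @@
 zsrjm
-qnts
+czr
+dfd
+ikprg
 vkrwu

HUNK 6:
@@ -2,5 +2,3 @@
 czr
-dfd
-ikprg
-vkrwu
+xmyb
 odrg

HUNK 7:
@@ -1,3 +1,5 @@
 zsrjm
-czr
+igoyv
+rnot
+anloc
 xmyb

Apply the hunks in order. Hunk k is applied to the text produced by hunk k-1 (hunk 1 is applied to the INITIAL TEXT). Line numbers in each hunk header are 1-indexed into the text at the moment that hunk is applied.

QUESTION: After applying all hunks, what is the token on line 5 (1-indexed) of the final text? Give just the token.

Answer: xmyb

Derivation:
Hunk 1: at line 4 remove [jtlmq,exoz,pjzxn] add [nsra,zop] -> 9 lines: zsrjm qnts jno hzy nsra zop bureq xfsi odrg
Hunk 2: at line 1 remove [jno,hzy,nsra] add [mdyo] -> 7 lines: zsrjm qnts mdyo zop bureq xfsi odrg
Hunk 3: at line 4 remove [bureq,xfsi] add [uinne] -> 6 lines: zsrjm qnts mdyo zop uinne odrg
Hunk 4: at line 2 remove [mdyo,zop,uinne] add [vkrwu] -> 4 lines: zsrjm qnts vkrwu odrg
Hunk 5: at line 1 remove [qnts] add [czr,dfd,ikprg] -> 6 lines: zsrjm czr dfd ikprg vkrwu odrg
Hunk 6: at line 2 remove [dfd,ikprg,vkrwu] add [xmyb] -> 4 lines: zsrjm czr xmyb odrg
Hunk 7: at line 1 remove [czr] add [igoyv,rnot,anloc] -> 6 lines: zsrjm igoyv rnot anloc xmyb odrg
Final line 5: xmyb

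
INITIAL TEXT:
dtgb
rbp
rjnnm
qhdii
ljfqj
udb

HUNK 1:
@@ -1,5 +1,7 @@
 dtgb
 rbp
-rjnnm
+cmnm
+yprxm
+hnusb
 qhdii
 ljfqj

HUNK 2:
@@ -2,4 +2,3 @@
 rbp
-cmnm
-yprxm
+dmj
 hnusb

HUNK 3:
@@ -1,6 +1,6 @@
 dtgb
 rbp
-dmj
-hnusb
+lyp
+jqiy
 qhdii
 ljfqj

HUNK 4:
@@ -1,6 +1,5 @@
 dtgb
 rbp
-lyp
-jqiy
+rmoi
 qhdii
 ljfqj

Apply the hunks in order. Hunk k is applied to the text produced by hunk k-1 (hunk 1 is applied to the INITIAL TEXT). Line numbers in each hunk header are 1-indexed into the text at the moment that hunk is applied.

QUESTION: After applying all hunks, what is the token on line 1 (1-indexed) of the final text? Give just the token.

Answer: dtgb

Derivation:
Hunk 1: at line 1 remove [rjnnm] add [cmnm,yprxm,hnusb] -> 8 lines: dtgb rbp cmnm yprxm hnusb qhdii ljfqj udb
Hunk 2: at line 2 remove [cmnm,yprxm] add [dmj] -> 7 lines: dtgb rbp dmj hnusb qhdii ljfqj udb
Hunk 3: at line 1 remove [dmj,hnusb] add [lyp,jqiy] -> 7 lines: dtgb rbp lyp jqiy qhdii ljfqj udb
Hunk 4: at line 1 remove [lyp,jqiy] add [rmoi] -> 6 lines: dtgb rbp rmoi qhdii ljfqj udb
Final line 1: dtgb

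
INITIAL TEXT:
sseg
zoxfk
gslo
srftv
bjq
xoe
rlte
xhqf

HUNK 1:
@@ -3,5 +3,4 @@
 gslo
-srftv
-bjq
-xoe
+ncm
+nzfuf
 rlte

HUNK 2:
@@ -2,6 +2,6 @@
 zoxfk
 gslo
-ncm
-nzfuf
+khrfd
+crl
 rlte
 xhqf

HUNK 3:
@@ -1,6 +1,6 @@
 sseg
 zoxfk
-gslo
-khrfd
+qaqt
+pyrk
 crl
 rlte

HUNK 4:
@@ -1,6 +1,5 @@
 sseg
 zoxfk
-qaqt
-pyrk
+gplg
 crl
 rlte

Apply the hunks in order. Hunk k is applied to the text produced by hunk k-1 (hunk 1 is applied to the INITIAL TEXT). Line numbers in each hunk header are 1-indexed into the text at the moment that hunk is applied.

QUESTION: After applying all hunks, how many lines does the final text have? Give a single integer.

Answer: 6

Derivation:
Hunk 1: at line 3 remove [srftv,bjq,xoe] add [ncm,nzfuf] -> 7 lines: sseg zoxfk gslo ncm nzfuf rlte xhqf
Hunk 2: at line 2 remove [ncm,nzfuf] add [khrfd,crl] -> 7 lines: sseg zoxfk gslo khrfd crl rlte xhqf
Hunk 3: at line 1 remove [gslo,khrfd] add [qaqt,pyrk] -> 7 lines: sseg zoxfk qaqt pyrk crl rlte xhqf
Hunk 4: at line 1 remove [qaqt,pyrk] add [gplg] -> 6 lines: sseg zoxfk gplg crl rlte xhqf
Final line count: 6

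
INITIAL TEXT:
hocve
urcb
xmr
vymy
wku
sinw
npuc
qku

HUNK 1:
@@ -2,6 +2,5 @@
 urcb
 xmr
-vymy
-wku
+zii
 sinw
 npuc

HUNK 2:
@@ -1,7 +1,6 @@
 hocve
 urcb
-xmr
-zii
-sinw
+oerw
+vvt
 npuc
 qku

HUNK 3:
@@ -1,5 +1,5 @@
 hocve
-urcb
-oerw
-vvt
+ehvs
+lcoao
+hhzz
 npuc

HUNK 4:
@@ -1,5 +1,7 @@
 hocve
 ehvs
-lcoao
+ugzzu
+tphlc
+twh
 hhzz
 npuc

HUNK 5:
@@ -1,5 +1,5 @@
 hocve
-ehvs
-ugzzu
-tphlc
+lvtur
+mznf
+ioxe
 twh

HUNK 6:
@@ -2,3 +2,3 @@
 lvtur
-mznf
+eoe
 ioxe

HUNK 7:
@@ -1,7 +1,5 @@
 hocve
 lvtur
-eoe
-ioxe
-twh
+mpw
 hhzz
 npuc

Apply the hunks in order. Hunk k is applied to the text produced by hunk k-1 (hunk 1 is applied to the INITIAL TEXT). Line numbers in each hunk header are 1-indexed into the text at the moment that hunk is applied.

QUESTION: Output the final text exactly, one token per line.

Answer: hocve
lvtur
mpw
hhzz
npuc
qku

Derivation:
Hunk 1: at line 2 remove [vymy,wku] add [zii] -> 7 lines: hocve urcb xmr zii sinw npuc qku
Hunk 2: at line 1 remove [xmr,zii,sinw] add [oerw,vvt] -> 6 lines: hocve urcb oerw vvt npuc qku
Hunk 3: at line 1 remove [urcb,oerw,vvt] add [ehvs,lcoao,hhzz] -> 6 lines: hocve ehvs lcoao hhzz npuc qku
Hunk 4: at line 1 remove [lcoao] add [ugzzu,tphlc,twh] -> 8 lines: hocve ehvs ugzzu tphlc twh hhzz npuc qku
Hunk 5: at line 1 remove [ehvs,ugzzu,tphlc] add [lvtur,mznf,ioxe] -> 8 lines: hocve lvtur mznf ioxe twh hhzz npuc qku
Hunk 6: at line 2 remove [mznf] add [eoe] -> 8 lines: hocve lvtur eoe ioxe twh hhzz npuc qku
Hunk 7: at line 1 remove [eoe,ioxe,twh] add [mpw] -> 6 lines: hocve lvtur mpw hhzz npuc qku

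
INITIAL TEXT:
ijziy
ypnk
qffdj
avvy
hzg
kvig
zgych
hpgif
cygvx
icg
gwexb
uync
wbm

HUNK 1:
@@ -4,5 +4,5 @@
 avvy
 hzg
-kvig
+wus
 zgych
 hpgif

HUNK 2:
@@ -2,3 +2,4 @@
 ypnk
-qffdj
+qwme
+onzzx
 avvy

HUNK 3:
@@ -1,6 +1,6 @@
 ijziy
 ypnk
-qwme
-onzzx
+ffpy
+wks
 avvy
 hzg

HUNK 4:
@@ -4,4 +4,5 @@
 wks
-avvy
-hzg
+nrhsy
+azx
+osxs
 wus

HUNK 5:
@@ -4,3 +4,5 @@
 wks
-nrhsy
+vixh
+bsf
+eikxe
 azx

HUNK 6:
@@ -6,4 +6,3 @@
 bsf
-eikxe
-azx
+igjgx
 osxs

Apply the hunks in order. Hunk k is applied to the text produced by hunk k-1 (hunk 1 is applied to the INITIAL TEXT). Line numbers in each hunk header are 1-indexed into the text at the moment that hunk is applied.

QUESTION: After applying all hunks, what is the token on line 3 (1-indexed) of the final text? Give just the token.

Answer: ffpy

Derivation:
Hunk 1: at line 4 remove [kvig] add [wus] -> 13 lines: ijziy ypnk qffdj avvy hzg wus zgych hpgif cygvx icg gwexb uync wbm
Hunk 2: at line 2 remove [qffdj] add [qwme,onzzx] -> 14 lines: ijziy ypnk qwme onzzx avvy hzg wus zgych hpgif cygvx icg gwexb uync wbm
Hunk 3: at line 1 remove [qwme,onzzx] add [ffpy,wks] -> 14 lines: ijziy ypnk ffpy wks avvy hzg wus zgych hpgif cygvx icg gwexb uync wbm
Hunk 4: at line 4 remove [avvy,hzg] add [nrhsy,azx,osxs] -> 15 lines: ijziy ypnk ffpy wks nrhsy azx osxs wus zgych hpgif cygvx icg gwexb uync wbm
Hunk 5: at line 4 remove [nrhsy] add [vixh,bsf,eikxe] -> 17 lines: ijziy ypnk ffpy wks vixh bsf eikxe azx osxs wus zgych hpgif cygvx icg gwexb uync wbm
Hunk 6: at line 6 remove [eikxe,azx] add [igjgx] -> 16 lines: ijziy ypnk ffpy wks vixh bsf igjgx osxs wus zgych hpgif cygvx icg gwexb uync wbm
Final line 3: ffpy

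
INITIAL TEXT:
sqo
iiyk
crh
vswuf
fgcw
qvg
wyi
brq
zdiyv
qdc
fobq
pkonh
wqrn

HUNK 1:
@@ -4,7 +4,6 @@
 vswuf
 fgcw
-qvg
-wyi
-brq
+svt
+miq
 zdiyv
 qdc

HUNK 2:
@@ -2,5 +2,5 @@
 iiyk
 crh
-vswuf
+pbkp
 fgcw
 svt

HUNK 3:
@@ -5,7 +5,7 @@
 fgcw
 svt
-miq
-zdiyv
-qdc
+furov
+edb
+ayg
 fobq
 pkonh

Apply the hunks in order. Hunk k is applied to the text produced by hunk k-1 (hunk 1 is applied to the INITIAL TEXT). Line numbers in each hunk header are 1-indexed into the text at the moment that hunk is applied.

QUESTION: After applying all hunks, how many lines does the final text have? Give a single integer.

Hunk 1: at line 4 remove [qvg,wyi,brq] add [svt,miq] -> 12 lines: sqo iiyk crh vswuf fgcw svt miq zdiyv qdc fobq pkonh wqrn
Hunk 2: at line 2 remove [vswuf] add [pbkp] -> 12 lines: sqo iiyk crh pbkp fgcw svt miq zdiyv qdc fobq pkonh wqrn
Hunk 3: at line 5 remove [miq,zdiyv,qdc] add [furov,edb,ayg] -> 12 lines: sqo iiyk crh pbkp fgcw svt furov edb ayg fobq pkonh wqrn
Final line count: 12

Answer: 12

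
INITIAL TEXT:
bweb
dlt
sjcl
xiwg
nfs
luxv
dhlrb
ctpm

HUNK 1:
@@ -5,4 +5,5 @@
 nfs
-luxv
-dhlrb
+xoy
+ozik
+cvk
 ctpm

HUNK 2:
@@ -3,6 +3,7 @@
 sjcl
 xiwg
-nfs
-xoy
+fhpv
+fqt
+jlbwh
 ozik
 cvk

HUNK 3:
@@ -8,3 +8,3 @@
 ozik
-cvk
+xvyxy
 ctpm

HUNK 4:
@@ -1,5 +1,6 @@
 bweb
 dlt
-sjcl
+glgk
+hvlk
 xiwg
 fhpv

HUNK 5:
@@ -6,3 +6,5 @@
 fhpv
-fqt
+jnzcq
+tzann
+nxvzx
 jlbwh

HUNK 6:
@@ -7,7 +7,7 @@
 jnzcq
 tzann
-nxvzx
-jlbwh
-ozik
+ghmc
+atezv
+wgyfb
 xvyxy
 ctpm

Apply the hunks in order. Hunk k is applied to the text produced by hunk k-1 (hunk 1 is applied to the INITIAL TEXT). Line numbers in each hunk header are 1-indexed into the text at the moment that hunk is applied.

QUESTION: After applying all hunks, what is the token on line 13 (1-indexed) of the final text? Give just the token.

Hunk 1: at line 5 remove [luxv,dhlrb] add [xoy,ozik,cvk] -> 9 lines: bweb dlt sjcl xiwg nfs xoy ozik cvk ctpm
Hunk 2: at line 3 remove [nfs,xoy] add [fhpv,fqt,jlbwh] -> 10 lines: bweb dlt sjcl xiwg fhpv fqt jlbwh ozik cvk ctpm
Hunk 3: at line 8 remove [cvk] add [xvyxy] -> 10 lines: bweb dlt sjcl xiwg fhpv fqt jlbwh ozik xvyxy ctpm
Hunk 4: at line 1 remove [sjcl] add [glgk,hvlk] -> 11 lines: bweb dlt glgk hvlk xiwg fhpv fqt jlbwh ozik xvyxy ctpm
Hunk 5: at line 6 remove [fqt] add [jnzcq,tzann,nxvzx] -> 13 lines: bweb dlt glgk hvlk xiwg fhpv jnzcq tzann nxvzx jlbwh ozik xvyxy ctpm
Hunk 6: at line 7 remove [nxvzx,jlbwh,ozik] add [ghmc,atezv,wgyfb] -> 13 lines: bweb dlt glgk hvlk xiwg fhpv jnzcq tzann ghmc atezv wgyfb xvyxy ctpm
Final line 13: ctpm

Answer: ctpm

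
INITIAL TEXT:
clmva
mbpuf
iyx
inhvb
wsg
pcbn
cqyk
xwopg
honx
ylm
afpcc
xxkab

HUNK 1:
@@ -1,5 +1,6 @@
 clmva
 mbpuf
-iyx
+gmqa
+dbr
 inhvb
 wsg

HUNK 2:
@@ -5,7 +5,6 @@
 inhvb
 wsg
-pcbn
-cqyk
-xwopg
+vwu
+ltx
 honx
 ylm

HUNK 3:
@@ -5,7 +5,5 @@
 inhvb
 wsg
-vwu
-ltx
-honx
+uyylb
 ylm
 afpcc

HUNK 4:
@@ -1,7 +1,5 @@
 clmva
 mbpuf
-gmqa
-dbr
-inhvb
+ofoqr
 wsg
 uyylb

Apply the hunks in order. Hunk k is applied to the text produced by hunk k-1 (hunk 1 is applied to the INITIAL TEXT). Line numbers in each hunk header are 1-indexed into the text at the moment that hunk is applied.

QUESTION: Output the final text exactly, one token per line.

Hunk 1: at line 1 remove [iyx] add [gmqa,dbr] -> 13 lines: clmva mbpuf gmqa dbr inhvb wsg pcbn cqyk xwopg honx ylm afpcc xxkab
Hunk 2: at line 5 remove [pcbn,cqyk,xwopg] add [vwu,ltx] -> 12 lines: clmva mbpuf gmqa dbr inhvb wsg vwu ltx honx ylm afpcc xxkab
Hunk 3: at line 5 remove [vwu,ltx,honx] add [uyylb] -> 10 lines: clmva mbpuf gmqa dbr inhvb wsg uyylb ylm afpcc xxkab
Hunk 4: at line 1 remove [gmqa,dbr,inhvb] add [ofoqr] -> 8 lines: clmva mbpuf ofoqr wsg uyylb ylm afpcc xxkab

Answer: clmva
mbpuf
ofoqr
wsg
uyylb
ylm
afpcc
xxkab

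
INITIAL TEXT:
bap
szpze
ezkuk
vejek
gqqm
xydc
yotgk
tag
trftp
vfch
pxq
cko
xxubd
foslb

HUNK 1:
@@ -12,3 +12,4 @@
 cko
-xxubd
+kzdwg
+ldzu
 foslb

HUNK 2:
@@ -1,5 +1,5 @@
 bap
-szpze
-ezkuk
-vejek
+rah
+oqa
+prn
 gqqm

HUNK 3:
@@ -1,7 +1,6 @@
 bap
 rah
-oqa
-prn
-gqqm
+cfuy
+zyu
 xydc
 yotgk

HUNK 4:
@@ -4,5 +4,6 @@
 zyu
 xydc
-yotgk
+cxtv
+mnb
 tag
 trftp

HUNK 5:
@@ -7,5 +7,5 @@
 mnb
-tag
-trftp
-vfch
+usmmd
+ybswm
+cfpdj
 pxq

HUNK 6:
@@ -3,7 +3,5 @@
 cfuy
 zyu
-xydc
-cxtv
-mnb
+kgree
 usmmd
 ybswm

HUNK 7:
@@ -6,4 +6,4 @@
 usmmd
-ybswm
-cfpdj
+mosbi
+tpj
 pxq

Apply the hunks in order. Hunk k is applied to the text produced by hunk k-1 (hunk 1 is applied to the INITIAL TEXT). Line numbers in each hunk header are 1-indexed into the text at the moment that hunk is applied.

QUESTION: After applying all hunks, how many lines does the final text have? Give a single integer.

Hunk 1: at line 12 remove [xxubd] add [kzdwg,ldzu] -> 15 lines: bap szpze ezkuk vejek gqqm xydc yotgk tag trftp vfch pxq cko kzdwg ldzu foslb
Hunk 2: at line 1 remove [szpze,ezkuk,vejek] add [rah,oqa,prn] -> 15 lines: bap rah oqa prn gqqm xydc yotgk tag trftp vfch pxq cko kzdwg ldzu foslb
Hunk 3: at line 1 remove [oqa,prn,gqqm] add [cfuy,zyu] -> 14 lines: bap rah cfuy zyu xydc yotgk tag trftp vfch pxq cko kzdwg ldzu foslb
Hunk 4: at line 4 remove [yotgk] add [cxtv,mnb] -> 15 lines: bap rah cfuy zyu xydc cxtv mnb tag trftp vfch pxq cko kzdwg ldzu foslb
Hunk 5: at line 7 remove [tag,trftp,vfch] add [usmmd,ybswm,cfpdj] -> 15 lines: bap rah cfuy zyu xydc cxtv mnb usmmd ybswm cfpdj pxq cko kzdwg ldzu foslb
Hunk 6: at line 3 remove [xydc,cxtv,mnb] add [kgree] -> 13 lines: bap rah cfuy zyu kgree usmmd ybswm cfpdj pxq cko kzdwg ldzu foslb
Hunk 7: at line 6 remove [ybswm,cfpdj] add [mosbi,tpj] -> 13 lines: bap rah cfuy zyu kgree usmmd mosbi tpj pxq cko kzdwg ldzu foslb
Final line count: 13

Answer: 13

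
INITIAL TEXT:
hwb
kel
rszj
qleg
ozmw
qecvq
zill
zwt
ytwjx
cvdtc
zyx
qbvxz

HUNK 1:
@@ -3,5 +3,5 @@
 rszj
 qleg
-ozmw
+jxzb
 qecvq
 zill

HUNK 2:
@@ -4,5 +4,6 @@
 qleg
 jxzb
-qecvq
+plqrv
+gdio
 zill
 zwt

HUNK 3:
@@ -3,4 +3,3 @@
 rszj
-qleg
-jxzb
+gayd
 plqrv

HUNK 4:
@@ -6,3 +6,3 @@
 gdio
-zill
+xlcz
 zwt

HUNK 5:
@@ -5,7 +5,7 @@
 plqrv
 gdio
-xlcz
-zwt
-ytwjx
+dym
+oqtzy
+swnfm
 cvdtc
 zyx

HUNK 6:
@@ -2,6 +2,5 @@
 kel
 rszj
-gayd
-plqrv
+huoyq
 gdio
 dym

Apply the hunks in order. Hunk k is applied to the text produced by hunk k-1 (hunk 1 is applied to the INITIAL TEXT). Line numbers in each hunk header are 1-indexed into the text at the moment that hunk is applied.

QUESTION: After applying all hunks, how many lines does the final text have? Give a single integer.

Answer: 11

Derivation:
Hunk 1: at line 3 remove [ozmw] add [jxzb] -> 12 lines: hwb kel rszj qleg jxzb qecvq zill zwt ytwjx cvdtc zyx qbvxz
Hunk 2: at line 4 remove [qecvq] add [plqrv,gdio] -> 13 lines: hwb kel rszj qleg jxzb plqrv gdio zill zwt ytwjx cvdtc zyx qbvxz
Hunk 3: at line 3 remove [qleg,jxzb] add [gayd] -> 12 lines: hwb kel rszj gayd plqrv gdio zill zwt ytwjx cvdtc zyx qbvxz
Hunk 4: at line 6 remove [zill] add [xlcz] -> 12 lines: hwb kel rszj gayd plqrv gdio xlcz zwt ytwjx cvdtc zyx qbvxz
Hunk 5: at line 5 remove [xlcz,zwt,ytwjx] add [dym,oqtzy,swnfm] -> 12 lines: hwb kel rszj gayd plqrv gdio dym oqtzy swnfm cvdtc zyx qbvxz
Hunk 6: at line 2 remove [gayd,plqrv] add [huoyq] -> 11 lines: hwb kel rszj huoyq gdio dym oqtzy swnfm cvdtc zyx qbvxz
Final line count: 11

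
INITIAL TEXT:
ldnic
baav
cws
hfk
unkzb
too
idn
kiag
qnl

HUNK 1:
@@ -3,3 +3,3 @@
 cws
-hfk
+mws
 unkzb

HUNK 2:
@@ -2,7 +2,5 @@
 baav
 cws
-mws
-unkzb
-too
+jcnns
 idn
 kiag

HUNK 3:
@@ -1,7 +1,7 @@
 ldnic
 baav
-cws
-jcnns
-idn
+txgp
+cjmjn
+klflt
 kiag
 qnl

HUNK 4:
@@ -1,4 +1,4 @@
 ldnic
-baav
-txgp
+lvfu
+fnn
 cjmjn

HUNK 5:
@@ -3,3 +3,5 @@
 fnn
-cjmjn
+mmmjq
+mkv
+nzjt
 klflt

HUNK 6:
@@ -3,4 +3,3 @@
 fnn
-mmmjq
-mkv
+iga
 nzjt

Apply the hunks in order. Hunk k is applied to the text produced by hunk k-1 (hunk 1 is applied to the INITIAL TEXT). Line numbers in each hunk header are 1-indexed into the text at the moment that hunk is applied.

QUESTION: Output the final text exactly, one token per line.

Answer: ldnic
lvfu
fnn
iga
nzjt
klflt
kiag
qnl

Derivation:
Hunk 1: at line 3 remove [hfk] add [mws] -> 9 lines: ldnic baav cws mws unkzb too idn kiag qnl
Hunk 2: at line 2 remove [mws,unkzb,too] add [jcnns] -> 7 lines: ldnic baav cws jcnns idn kiag qnl
Hunk 3: at line 1 remove [cws,jcnns,idn] add [txgp,cjmjn,klflt] -> 7 lines: ldnic baav txgp cjmjn klflt kiag qnl
Hunk 4: at line 1 remove [baav,txgp] add [lvfu,fnn] -> 7 lines: ldnic lvfu fnn cjmjn klflt kiag qnl
Hunk 5: at line 3 remove [cjmjn] add [mmmjq,mkv,nzjt] -> 9 lines: ldnic lvfu fnn mmmjq mkv nzjt klflt kiag qnl
Hunk 6: at line 3 remove [mmmjq,mkv] add [iga] -> 8 lines: ldnic lvfu fnn iga nzjt klflt kiag qnl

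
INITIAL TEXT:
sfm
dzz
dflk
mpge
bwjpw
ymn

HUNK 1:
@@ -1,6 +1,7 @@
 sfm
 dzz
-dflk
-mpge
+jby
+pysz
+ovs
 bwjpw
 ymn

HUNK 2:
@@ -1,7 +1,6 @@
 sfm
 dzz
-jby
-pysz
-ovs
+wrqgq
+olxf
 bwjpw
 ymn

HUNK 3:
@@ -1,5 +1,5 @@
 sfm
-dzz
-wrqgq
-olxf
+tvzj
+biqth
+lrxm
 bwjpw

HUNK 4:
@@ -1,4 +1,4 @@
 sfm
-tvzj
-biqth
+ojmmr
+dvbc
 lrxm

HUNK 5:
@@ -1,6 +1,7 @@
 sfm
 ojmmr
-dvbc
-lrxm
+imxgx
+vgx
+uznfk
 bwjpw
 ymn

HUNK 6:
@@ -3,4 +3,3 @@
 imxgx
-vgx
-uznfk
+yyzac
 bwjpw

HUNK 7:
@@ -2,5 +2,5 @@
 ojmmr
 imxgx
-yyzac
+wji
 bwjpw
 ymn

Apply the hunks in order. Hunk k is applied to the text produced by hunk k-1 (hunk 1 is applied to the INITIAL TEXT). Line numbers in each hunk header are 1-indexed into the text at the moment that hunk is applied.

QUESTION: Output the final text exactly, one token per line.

Hunk 1: at line 1 remove [dflk,mpge] add [jby,pysz,ovs] -> 7 lines: sfm dzz jby pysz ovs bwjpw ymn
Hunk 2: at line 1 remove [jby,pysz,ovs] add [wrqgq,olxf] -> 6 lines: sfm dzz wrqgq olxf bwjpw ymn
Hunk 3: at line 1 remove [dzz,wrqgq,olxf] add [tvzj,biqth,lrxm] -> 6 lines: sfm tvzj biqth lrxm bwjpw ymn
Hunk 4: at line 1 remove [tvzj,biqth] add [ojmmr,dvbc] -> 6 lines: sfm ojmmr dvbc lrxm bwjpw ymn
Hunk 5: at line 1 remove [dvbc,lrxm] add [imxgx,vgx,uznfk] -> 7 lines: sfm ojmmr imxgx vgx uznfk bwjpw ymn
Hunk 6: at line 3 remove [vgx,uznfk] add [yyzac] -> 6 lines: sfm ojmmr imxgx yyzac bwjpw ymn
Hunk 7: at line 2 remove [yyzac] add [wji] -> 6 lines: sfm ojmmr imxgx wji bwjpw ymn

Answer: sfm
ojmmr
imxgx
wji
bwjpw
ymn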